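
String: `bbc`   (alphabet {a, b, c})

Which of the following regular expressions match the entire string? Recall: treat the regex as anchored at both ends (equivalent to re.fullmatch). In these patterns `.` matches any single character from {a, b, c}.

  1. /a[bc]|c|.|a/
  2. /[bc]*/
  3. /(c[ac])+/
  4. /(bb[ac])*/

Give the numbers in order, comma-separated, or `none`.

1 → no match
2 → match
3 → no match — must start with `c`
4 → match

2, 4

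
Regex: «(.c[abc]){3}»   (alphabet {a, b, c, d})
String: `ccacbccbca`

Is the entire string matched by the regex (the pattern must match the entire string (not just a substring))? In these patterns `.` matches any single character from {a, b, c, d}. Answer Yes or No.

No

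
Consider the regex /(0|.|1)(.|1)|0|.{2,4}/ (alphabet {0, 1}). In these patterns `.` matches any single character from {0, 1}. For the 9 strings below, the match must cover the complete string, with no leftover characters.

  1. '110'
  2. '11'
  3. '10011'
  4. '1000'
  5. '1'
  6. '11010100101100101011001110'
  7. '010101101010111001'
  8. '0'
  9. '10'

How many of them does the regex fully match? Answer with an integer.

5

1. '110' → match
2. '11' → match
3. '10011' → no match
4. '1000' → match
5. '1' → no match
6 → no match
7 → no match
8. '0' → match
9. '10' → match
Total matched: 5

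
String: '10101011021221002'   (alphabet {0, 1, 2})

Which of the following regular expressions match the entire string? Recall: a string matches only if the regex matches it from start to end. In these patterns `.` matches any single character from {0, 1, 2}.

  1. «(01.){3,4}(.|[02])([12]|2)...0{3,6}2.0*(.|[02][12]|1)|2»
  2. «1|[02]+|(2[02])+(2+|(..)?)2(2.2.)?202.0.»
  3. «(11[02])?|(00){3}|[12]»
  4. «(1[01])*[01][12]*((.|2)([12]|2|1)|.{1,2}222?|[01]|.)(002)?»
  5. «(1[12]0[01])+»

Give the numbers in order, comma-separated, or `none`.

1 → no match
2 → no match
3 → no match
4 → match
5 → no match

4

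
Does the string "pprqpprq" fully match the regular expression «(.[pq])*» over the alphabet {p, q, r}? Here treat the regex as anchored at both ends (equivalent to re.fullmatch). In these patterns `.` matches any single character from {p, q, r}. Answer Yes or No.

Yes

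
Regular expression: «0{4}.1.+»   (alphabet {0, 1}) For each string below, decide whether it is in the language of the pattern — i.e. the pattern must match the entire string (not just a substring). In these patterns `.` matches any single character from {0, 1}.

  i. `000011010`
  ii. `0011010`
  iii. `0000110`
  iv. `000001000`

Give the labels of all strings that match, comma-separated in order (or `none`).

i, iii, iv

i. `000011010` → match
ii. `0011010` → no match
iii. `0000110` → match
iv. `000001000` → match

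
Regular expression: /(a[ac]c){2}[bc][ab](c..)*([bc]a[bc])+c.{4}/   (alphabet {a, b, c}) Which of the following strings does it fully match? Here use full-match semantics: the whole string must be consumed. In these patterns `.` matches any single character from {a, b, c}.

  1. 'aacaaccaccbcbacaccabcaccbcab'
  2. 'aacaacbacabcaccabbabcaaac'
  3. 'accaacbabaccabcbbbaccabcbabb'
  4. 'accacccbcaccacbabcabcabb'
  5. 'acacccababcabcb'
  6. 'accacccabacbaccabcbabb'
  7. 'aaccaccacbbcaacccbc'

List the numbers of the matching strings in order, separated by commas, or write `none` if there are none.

1 → match
2 → match
3 → no match
4 → no match
5 → no match
6 → match
7 → no match

1, 2, 6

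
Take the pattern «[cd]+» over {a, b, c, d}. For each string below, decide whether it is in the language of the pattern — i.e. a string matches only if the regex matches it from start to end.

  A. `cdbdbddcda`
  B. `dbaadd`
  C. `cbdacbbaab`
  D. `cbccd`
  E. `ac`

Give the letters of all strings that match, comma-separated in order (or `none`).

none

A. `cdbdbddcda` → no match
B. `dbaadd` → no match
C. `cbdacbbaab` → no match
D. `cbccd` → no match
E. `ac` → no match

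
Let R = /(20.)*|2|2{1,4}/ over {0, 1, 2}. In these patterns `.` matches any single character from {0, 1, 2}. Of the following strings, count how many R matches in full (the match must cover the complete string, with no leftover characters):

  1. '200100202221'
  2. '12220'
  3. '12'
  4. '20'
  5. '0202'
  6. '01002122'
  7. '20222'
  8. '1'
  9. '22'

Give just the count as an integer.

1 → no match
2 → no match
3 → no match
4 → no match
5 → no match
6 → no match
7 → no match
8 → no match
9 → match
Total matched: 1

1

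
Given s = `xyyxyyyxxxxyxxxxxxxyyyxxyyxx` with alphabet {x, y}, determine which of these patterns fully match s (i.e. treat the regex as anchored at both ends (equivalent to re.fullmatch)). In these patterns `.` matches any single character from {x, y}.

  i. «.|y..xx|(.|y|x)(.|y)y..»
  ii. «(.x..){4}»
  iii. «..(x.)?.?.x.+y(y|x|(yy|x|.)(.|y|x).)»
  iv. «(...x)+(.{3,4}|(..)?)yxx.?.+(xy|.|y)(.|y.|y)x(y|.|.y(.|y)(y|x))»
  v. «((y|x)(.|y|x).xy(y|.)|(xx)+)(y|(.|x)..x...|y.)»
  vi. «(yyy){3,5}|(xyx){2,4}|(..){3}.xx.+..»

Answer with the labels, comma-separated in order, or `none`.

iii, iv, vi

i → no match
ii → no match
iii → match
iv → match
v → no match
vi → match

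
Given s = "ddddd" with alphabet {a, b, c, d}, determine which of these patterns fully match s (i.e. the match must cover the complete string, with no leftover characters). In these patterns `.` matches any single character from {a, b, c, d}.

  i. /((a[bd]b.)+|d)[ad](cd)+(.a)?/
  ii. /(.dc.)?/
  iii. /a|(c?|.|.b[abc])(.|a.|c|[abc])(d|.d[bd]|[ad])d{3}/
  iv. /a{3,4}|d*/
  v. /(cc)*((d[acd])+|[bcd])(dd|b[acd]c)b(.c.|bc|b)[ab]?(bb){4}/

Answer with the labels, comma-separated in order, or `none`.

iii, iv

i → no match
ii → no match
iii → match
iv → match
v → no match — must end with "bb"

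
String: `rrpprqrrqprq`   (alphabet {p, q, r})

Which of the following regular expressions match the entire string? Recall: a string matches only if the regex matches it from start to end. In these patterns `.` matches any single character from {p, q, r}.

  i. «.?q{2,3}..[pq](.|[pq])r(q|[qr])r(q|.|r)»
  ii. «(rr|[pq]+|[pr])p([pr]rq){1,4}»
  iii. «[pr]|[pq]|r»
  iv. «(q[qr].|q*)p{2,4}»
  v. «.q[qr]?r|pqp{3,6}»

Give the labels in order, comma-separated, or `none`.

ii

i → no match
ii → match
iii → no match
iv → no match — must end with `p`
v → no match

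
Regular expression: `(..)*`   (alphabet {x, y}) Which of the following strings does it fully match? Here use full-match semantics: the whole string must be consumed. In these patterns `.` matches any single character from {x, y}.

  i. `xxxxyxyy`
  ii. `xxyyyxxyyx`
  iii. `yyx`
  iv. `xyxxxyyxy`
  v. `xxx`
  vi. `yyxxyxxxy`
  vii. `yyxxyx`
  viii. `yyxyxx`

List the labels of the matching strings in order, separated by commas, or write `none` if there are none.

i → match
ii → match
iii → no match
iv → no match
v → no match
vi → no match
vii → match
viii → match

i, ii, vii, viii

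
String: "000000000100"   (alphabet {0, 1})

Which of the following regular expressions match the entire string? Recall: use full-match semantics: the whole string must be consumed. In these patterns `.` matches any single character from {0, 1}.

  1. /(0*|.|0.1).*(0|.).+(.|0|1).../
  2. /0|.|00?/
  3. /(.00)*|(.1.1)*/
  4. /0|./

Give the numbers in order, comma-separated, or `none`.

1 → match
2 → no match
3 → match
4 → no match

1, 3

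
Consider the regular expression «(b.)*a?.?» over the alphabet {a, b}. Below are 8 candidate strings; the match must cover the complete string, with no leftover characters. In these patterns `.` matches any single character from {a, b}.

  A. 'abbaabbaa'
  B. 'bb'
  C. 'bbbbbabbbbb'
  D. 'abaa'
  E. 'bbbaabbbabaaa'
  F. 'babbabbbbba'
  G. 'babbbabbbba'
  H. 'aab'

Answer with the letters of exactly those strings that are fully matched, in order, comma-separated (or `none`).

A → no match
B → match
C → match
D → no match
E → no match
F → no match
G → match
H → no match

B, C, G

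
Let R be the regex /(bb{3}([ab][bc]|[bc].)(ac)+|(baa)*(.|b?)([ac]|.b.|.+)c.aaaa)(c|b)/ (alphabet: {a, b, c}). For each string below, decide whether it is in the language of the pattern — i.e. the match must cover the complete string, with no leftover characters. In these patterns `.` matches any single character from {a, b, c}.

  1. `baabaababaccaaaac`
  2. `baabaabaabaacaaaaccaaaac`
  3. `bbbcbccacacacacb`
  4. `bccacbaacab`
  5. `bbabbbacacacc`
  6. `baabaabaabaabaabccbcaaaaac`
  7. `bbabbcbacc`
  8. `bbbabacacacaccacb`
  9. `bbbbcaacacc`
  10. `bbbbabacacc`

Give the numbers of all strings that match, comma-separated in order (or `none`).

1, 2, 6, 9, 10

1 → match
2 → match
3 → no match
4. `bccacbaacab` → no match
5 → no match
6 → match
7. `bbabbcbacc` → no match
8 → no match
9. `bbbbcaacacc` → match
10. `bbbbabacacc` → match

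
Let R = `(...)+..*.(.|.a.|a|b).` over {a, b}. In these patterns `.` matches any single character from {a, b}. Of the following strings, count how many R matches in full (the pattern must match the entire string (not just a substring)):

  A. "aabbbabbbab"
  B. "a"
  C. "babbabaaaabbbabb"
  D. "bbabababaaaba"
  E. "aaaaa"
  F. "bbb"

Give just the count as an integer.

A. "aabbbabbbab" → match
B. "a" → no match
C → match
D → match
E. "aaaaa" → no match
F. "bbb" → no match
Total matched: 3

3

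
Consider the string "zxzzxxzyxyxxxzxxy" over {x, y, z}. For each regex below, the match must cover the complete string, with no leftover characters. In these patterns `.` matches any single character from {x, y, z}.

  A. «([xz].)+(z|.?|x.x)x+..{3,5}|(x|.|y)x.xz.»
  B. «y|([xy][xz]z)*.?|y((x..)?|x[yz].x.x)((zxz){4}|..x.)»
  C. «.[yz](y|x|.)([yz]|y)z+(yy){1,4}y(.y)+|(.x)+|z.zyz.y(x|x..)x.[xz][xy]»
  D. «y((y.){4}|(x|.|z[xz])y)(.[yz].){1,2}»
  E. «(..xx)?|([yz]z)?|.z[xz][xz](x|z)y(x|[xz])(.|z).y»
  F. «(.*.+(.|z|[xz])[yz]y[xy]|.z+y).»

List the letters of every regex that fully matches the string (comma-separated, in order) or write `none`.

A

A → match
B → no match
C → no match
D → no match — must start with "y"
E → no match
F → no match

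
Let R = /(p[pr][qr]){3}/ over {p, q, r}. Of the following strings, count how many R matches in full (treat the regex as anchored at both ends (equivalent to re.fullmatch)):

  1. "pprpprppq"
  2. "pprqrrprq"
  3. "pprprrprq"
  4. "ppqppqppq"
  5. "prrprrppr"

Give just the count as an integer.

4

1 → match
2 → no match
3 → match
4 → match
5 → match
Total matched: 4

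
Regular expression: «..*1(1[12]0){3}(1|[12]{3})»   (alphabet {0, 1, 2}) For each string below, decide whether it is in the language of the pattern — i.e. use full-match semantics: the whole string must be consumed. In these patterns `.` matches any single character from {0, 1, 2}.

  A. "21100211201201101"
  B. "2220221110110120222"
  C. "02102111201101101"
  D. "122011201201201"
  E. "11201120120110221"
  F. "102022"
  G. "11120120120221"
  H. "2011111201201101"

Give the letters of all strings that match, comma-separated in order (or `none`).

A, B, C, D, E, G, H

A → match
B → match
C → match
D → match
E → match
F → no match
G → match
H → match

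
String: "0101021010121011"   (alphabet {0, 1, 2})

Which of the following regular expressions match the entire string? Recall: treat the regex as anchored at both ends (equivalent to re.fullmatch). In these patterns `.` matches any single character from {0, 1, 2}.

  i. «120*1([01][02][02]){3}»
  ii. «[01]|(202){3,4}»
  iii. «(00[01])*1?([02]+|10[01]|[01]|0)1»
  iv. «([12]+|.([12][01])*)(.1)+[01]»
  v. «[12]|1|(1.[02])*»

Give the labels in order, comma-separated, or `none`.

i → no match — must start with "12"
ii → no match
iii → no match
iv → match
v → no match

iv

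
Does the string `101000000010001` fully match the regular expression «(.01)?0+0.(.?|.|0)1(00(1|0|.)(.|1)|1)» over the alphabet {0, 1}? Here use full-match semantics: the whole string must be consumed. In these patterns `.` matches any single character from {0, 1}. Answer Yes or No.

Yes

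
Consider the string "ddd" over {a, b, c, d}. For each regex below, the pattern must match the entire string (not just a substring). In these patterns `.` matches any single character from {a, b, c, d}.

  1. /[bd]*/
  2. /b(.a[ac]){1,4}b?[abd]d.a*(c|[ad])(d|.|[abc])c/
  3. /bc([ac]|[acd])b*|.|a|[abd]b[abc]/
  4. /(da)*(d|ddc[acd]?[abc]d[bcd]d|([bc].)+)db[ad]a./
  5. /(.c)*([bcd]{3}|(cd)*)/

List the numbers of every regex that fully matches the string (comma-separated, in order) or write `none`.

1, 5

1 → match
2 → no match — must start with "b"
3 → no match
4 → no match
5 → match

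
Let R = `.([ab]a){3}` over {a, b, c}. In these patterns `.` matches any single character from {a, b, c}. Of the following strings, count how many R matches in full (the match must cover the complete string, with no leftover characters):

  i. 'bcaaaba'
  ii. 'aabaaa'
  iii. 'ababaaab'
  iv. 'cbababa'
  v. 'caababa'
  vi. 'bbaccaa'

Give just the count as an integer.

i → no match
ii → no match
iii → no match — must end with 'a'
iv → match
v → match
vi → no match
Total matched: 2

2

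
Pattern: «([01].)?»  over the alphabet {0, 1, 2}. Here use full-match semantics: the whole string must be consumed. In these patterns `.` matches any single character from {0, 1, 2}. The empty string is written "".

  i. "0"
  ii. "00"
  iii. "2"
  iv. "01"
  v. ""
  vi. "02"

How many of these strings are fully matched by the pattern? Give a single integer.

4

i. "0" → no match
ii. "00" → match
iii. "2" → no match
iv. "01" → match
v. "" → match
vi. "02" → match
Total matched: 4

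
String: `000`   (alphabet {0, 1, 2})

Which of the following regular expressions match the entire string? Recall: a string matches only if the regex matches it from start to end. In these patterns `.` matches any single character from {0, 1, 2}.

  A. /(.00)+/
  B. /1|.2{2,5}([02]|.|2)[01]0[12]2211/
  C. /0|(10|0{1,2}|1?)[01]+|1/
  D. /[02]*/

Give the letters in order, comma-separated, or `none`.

A, C, D

A → match
B → no match
C → match
D → match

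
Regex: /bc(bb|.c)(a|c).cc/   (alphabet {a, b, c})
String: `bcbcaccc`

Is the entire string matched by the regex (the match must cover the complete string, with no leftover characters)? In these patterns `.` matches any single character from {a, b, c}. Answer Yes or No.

Yes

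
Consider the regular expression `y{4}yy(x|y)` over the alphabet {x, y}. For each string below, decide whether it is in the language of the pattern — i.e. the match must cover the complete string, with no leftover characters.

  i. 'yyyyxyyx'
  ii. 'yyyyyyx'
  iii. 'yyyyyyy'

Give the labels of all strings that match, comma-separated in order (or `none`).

ii, iii

i → no match
ii → match
iii → match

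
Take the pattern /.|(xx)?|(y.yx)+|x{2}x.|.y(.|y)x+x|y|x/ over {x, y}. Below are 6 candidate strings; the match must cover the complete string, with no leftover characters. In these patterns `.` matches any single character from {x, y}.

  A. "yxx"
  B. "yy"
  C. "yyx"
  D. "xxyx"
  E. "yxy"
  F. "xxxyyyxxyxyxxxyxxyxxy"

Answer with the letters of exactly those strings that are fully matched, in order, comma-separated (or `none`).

A → no match
B → no match
C → no match
D → no match
E → no match
F → no match

none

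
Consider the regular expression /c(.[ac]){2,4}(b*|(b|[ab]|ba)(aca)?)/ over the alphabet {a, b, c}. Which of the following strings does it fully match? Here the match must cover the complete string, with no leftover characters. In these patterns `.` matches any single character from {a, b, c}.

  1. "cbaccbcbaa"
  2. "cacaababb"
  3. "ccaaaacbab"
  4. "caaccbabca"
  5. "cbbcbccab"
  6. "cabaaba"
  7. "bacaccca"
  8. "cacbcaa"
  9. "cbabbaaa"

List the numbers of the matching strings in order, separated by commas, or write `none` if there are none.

1. "cbaccbcbaa" → match
2. "cacaababb" → match
3. "ccaaaacbab" → match
4. "caaccbabca" → match
5. "cbbcbccab" → no match
6. "cabaaba" → no match
7. "bacaccca" → no match — must start with "c"
8. "cacbcaa" → match
9. "cbabbaaa" → no match

1, 2, 3, 4, 8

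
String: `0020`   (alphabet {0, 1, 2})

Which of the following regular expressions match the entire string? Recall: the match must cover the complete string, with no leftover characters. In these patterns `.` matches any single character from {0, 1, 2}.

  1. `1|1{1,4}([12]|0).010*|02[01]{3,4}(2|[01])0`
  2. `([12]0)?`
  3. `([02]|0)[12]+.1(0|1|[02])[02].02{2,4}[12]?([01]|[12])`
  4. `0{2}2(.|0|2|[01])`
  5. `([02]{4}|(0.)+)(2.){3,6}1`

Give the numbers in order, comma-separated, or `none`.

1 → no match
2 → no match
3 → no match
4 → match
5 → no match — must end with `1`

4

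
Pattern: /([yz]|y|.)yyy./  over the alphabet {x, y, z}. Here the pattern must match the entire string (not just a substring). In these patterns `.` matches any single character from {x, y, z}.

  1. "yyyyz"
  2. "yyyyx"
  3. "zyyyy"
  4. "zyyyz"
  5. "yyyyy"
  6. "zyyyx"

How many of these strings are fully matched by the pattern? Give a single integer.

1 → match
2 → match
3 → match
4 → match
5 → match
6 → match
Total matched: 6

6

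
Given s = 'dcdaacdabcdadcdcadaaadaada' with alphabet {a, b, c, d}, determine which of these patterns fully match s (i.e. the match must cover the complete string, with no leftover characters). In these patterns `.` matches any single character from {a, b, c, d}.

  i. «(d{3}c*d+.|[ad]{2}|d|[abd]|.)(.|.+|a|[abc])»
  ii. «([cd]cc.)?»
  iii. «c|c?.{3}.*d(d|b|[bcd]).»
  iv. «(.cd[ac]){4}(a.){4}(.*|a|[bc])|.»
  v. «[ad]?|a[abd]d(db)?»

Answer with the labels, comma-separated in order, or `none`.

i → match
ii → no match
iii → no match
iv → match
v → no match

i, iv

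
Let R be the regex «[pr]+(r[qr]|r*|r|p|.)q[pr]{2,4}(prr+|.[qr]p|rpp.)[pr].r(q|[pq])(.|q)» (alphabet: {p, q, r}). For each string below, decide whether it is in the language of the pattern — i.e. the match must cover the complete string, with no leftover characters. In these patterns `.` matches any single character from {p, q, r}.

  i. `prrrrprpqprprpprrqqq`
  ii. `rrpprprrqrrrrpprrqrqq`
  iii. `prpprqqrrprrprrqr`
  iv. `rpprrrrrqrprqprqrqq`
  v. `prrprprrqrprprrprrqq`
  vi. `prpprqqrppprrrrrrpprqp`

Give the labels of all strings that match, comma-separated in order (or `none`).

i → no match
ii → match
iii → match
iv → match
v → match
vi → match

ii, iii, iv, v, vi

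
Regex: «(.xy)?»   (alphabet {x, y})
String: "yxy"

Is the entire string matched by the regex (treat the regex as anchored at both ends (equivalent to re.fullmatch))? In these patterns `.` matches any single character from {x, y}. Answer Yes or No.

Yes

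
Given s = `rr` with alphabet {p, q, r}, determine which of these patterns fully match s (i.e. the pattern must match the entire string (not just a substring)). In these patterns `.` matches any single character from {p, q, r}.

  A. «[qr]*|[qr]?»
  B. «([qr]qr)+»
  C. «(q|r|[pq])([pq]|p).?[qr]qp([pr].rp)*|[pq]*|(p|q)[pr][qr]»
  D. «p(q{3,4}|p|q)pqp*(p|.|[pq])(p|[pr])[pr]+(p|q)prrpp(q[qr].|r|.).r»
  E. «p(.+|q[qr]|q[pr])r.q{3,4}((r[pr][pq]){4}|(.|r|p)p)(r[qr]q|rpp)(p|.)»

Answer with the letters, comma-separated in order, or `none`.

A

A → match
B → no match — must end with `qr`
C → no match
D → no match — must start with `p`
E → no match — must start with `p`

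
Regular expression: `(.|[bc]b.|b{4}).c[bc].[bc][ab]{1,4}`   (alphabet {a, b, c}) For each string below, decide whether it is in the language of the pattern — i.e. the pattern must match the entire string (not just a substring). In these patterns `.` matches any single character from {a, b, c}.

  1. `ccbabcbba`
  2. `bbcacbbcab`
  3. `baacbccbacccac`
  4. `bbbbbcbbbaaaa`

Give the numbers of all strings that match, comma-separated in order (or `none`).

1. `ccbabcbba` → no match
2. `bbcacbbcab` → match
3 → no match
4 → match

2, 4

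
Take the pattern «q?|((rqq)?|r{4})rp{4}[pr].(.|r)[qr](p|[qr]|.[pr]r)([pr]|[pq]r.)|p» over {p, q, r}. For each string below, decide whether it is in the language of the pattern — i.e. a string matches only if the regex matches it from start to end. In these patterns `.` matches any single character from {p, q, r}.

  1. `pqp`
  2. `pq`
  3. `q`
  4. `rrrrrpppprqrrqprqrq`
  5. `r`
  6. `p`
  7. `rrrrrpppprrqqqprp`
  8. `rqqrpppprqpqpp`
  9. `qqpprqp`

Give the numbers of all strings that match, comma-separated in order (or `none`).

3, 4, 6, 7, 8

1 → no match
2 → no match
3 → match
4 → match
5 → no match
6 → match
7 → match
8 → match
9 → no match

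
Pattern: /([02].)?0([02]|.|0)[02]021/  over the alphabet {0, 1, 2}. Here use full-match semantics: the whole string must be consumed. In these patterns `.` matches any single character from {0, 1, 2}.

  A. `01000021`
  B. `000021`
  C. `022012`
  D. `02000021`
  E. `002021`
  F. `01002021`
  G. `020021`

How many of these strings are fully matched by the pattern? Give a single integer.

6

A → match
B → match
C → no match — must end with `021`
D → match
E → match
F → match
G → match
Total matched: 6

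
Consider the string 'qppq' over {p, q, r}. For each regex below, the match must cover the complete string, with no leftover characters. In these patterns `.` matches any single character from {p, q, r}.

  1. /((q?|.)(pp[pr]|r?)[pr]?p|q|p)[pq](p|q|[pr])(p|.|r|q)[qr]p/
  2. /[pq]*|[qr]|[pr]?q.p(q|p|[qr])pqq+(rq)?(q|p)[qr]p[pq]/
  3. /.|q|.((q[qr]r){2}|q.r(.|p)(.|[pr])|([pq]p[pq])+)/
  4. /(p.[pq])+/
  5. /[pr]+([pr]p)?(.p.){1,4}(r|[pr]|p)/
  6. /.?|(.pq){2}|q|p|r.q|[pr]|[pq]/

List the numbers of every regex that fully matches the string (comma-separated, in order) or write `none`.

1 → no match — must end with 'p'
2 → match
3 → match
4 → no match — must start with 'p'
5 → no match
6 → no match

2, 3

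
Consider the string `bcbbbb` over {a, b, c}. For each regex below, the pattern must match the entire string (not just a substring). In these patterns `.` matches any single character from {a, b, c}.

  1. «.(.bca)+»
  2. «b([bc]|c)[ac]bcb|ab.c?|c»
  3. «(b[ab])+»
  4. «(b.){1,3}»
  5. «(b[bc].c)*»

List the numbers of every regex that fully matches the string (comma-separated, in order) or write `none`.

4

1 → no match — must end with `bca`
2 → no match
3 → no match
4 → match
5 → no match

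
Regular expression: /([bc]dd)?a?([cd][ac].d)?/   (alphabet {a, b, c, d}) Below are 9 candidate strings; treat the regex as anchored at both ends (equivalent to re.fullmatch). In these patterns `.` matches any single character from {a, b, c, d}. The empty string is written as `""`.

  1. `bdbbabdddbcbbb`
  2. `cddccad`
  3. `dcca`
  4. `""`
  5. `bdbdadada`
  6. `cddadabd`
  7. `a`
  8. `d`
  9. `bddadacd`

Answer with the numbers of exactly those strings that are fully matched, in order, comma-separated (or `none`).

2, 4, 6, 7, 9

1 → no match
2 → match
3 → no match
4 → match
5 → no match
6 → match
7 → match
8 → no match
9 → match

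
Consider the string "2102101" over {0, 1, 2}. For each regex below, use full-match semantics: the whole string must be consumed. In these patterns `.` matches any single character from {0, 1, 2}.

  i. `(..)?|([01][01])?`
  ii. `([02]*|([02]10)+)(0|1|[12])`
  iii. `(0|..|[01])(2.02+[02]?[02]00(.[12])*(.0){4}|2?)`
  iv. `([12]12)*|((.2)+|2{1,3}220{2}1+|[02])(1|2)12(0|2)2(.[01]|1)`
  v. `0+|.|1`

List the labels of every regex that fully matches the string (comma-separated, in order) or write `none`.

i → no match
ii → match
iii → no match
iv → no match
v → no match

ii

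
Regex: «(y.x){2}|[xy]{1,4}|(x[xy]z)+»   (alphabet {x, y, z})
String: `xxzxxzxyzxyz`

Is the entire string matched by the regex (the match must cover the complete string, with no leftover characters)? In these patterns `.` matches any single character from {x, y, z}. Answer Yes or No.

Yes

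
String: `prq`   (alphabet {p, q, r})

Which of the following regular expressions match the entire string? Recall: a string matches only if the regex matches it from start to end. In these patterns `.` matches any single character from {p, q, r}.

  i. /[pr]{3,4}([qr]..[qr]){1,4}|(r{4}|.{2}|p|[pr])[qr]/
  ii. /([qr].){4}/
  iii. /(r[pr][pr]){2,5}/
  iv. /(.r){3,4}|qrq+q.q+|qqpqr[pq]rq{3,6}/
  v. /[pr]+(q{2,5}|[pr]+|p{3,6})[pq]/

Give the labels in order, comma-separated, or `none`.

i → match
ii → no match
iii → no match — must start with `r`
iv → no match
v → match

i, v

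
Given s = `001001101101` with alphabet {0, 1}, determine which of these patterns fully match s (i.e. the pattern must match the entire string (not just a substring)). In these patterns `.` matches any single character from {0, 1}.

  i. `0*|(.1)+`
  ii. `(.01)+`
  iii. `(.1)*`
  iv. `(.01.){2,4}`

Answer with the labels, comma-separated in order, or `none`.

i → no match
ii → match
iii → no match
iv → no match

ii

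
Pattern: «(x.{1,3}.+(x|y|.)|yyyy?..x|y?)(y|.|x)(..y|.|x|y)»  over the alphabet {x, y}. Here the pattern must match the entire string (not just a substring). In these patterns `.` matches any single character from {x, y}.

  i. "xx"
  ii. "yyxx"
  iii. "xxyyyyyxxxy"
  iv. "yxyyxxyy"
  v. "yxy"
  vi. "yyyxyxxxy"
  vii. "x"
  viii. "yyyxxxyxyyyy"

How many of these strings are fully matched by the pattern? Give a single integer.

3

i → match
ii → no match
iii → match
iv → no match
v → match
vi → no match
vii → no match
viii → no match
Total matched: 3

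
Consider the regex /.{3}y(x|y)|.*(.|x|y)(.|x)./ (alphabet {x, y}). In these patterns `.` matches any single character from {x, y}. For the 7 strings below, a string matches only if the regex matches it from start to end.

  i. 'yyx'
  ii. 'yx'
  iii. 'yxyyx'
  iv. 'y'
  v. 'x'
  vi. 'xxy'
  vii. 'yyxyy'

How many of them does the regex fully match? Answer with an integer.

i → match
ii → no match
iii → match
iv → no match
v → no match
vi → match
vii → match
Total matched: 4

4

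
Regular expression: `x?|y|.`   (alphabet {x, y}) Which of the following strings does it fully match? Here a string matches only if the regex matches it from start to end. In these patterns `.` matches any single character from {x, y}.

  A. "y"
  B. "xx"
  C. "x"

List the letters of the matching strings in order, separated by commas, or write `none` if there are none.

A, C

A → match
B → no match
C → match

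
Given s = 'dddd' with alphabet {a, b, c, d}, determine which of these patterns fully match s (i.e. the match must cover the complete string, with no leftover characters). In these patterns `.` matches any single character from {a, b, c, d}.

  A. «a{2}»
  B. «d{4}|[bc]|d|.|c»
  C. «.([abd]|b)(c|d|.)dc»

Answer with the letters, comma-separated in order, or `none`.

A → no match — must start with 'a'
B → match
C → no match — must end with 'dc'

B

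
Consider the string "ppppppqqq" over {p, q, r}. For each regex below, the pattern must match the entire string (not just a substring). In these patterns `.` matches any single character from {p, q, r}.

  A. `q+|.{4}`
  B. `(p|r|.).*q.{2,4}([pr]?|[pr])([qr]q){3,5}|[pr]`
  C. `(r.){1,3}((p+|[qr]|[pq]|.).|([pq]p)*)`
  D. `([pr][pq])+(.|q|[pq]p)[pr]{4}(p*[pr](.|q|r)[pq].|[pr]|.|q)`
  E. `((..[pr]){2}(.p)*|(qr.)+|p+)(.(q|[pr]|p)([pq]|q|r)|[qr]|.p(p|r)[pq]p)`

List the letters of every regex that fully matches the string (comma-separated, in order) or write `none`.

A → no match
B → no match
C → no match — must start with "r"
D → no match
E → match

E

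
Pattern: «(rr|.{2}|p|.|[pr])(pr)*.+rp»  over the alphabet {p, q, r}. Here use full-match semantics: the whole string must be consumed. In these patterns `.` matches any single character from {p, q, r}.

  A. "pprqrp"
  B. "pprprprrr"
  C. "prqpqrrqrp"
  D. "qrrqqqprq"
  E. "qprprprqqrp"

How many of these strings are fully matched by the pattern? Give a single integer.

3

A → match
B → no match — must end with "rp"
C → match
D → no match — must end with "rp"
E → match
Total matched: 3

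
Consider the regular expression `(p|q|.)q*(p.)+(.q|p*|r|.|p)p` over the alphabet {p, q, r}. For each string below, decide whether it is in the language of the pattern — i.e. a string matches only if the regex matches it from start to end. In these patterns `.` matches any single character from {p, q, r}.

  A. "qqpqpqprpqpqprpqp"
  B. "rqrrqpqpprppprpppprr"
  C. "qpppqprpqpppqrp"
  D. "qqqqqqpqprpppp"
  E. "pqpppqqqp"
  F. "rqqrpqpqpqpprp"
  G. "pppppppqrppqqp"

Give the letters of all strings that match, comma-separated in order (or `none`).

A → match
B → no match — must end with "p"
C → match
D → match
E → match
F → no match
G → no match

A, C, D, E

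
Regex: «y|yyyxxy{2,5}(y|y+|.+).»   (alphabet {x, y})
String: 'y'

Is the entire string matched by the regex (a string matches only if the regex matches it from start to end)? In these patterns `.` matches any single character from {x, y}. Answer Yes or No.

Yes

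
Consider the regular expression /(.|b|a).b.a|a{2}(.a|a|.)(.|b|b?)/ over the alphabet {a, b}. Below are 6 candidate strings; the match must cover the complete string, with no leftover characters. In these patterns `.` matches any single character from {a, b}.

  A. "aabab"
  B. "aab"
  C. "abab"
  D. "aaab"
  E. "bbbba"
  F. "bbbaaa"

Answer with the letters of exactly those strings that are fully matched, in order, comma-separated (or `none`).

A → match
B → match
C → no match
D → match
E → match
F → no match

A, B, D, E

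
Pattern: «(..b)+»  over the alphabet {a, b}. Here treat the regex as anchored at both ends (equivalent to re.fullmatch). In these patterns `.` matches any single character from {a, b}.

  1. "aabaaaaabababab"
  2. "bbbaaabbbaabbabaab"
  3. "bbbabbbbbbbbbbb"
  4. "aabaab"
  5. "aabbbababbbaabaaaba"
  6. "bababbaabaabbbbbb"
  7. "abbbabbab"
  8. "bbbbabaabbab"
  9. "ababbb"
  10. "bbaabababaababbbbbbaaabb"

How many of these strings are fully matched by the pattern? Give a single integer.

1 → no match
2 → no match
3 → match
4 → match
5 → no match — must end with "b"
6 → no match
7 → match
8 → match
9 → no match
10 → no match
Total matched: 4

4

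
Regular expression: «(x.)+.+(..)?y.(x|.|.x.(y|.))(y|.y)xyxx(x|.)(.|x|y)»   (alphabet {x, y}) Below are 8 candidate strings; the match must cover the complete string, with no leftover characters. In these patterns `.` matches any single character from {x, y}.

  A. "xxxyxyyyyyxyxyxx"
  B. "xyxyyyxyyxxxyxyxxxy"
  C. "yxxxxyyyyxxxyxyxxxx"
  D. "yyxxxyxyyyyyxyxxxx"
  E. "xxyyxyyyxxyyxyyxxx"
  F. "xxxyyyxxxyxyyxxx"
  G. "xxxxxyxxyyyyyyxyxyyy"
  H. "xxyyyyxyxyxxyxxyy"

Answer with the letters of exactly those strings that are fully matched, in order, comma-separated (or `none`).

B

A → no match
B → match
C → no match — must start with "x"
D → no match — must start with "x"
E → no match
F → no match
G → no match
H → no match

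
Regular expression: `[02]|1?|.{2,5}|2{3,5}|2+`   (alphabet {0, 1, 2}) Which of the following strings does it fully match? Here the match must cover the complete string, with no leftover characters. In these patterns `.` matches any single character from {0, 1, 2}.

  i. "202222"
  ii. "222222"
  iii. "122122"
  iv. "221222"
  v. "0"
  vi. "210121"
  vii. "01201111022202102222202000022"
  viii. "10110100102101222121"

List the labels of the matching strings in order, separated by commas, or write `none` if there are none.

i → no match
ii → match
iii → no match
iv → no match
v → match
vi → no match
vii → no match
viii → no match

ii, v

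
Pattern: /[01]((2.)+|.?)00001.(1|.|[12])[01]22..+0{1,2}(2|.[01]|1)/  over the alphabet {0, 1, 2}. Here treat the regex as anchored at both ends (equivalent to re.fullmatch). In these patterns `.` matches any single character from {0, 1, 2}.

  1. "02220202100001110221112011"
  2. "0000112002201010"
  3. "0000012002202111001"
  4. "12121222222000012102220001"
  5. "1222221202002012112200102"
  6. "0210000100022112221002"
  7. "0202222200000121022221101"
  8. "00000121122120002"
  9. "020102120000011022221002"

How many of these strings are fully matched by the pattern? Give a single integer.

1 → match
2 → no match
3 → match
4 → match
5 → no match
6 → match
7 → match
8 → match
9 → no match
Total matched: 6

6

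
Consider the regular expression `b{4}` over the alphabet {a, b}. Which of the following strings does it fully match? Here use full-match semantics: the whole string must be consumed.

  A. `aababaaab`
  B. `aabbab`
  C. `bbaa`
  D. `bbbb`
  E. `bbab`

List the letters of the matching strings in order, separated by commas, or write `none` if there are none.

A → no match — must start with `b`
B → no match — must start with `b`
C → no match — must end with `b`
D → match
E → no match

D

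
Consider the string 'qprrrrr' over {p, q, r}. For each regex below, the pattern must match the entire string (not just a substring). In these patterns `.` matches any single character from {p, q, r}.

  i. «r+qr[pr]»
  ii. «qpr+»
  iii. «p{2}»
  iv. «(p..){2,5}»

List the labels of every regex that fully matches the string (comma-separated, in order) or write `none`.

ii

i → no match — must start with 'r'
ii → match
iii → no match — must start with 'p'
iv → no match — must start with 'p'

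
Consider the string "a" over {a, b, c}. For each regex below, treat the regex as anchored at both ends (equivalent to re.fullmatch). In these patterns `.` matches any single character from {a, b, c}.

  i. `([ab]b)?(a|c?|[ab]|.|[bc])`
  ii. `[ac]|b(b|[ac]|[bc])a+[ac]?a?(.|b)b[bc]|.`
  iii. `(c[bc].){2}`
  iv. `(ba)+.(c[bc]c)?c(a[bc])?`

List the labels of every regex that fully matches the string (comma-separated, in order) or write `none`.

i, ii

i → match
ii → match
iii → no match — must start with "c"
iv → no match — must start with "ba"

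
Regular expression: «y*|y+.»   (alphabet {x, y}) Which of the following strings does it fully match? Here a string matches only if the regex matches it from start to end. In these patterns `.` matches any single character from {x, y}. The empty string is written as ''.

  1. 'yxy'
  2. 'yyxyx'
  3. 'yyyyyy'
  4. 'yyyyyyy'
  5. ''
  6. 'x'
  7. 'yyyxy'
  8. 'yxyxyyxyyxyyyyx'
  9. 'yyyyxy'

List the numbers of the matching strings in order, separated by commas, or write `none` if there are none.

1 → no match
2 → no match
3 → match
4 → match
5 → match
6 → no match
7 → no match
8 → no match
9 → no match

3, 4, 5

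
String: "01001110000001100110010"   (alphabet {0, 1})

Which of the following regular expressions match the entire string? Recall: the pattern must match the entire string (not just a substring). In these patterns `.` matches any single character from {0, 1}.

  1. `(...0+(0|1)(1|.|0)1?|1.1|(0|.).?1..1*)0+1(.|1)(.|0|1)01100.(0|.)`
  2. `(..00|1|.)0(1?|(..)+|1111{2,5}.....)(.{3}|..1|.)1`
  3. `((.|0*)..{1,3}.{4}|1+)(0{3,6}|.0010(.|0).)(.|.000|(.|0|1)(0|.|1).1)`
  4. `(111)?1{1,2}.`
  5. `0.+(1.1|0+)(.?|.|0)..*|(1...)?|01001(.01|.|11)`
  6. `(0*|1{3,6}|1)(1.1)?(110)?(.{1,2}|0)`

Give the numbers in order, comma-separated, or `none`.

1 → match
2 → no match — must end with "1"
3 → no match
4 → no match
5 → match
6 → no match

1, 5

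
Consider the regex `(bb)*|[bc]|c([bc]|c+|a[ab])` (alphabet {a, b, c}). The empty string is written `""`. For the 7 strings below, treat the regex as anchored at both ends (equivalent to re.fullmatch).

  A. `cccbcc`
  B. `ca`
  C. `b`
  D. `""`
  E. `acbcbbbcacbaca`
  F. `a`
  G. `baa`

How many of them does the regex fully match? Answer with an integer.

A → no match
B → no match
C → match
D → match
E → no match
F → no match
G → no match
Total matched: 2

2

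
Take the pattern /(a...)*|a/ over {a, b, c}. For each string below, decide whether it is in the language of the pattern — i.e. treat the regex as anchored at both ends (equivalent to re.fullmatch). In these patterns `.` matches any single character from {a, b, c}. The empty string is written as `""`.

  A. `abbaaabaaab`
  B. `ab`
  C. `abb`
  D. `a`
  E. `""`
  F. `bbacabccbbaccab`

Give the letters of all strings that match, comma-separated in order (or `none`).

D, E

A → no match
B → no match
C → no match
D → match
E → match
F → no match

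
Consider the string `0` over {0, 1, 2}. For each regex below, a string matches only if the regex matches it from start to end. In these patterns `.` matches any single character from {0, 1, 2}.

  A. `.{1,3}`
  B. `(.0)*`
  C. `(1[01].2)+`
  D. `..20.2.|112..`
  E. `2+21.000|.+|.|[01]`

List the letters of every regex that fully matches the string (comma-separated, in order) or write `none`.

A, E

A → match
B → no match
C → no match — must start with `1`
D → no match
E → match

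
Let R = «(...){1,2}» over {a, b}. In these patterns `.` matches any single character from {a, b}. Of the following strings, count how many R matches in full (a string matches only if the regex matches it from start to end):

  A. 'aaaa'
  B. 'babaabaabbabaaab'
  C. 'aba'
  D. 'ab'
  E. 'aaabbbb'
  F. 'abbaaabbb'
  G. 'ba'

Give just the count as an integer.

1

A → no match
B → no match
C → match
D → no match
E → no match
F → no match
G → no match
Total matched: 1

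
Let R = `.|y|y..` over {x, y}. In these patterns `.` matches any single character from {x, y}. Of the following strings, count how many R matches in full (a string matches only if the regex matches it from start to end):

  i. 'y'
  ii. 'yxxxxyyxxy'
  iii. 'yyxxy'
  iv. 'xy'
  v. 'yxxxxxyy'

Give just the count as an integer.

i. 'y' → match
ii. 'yxxxxyyxxy' → no match
iii. 'yyxxy' → no match
iv. 'xy' → no match
v. 'yxxxxxyy' → no match
Total matched: 1

1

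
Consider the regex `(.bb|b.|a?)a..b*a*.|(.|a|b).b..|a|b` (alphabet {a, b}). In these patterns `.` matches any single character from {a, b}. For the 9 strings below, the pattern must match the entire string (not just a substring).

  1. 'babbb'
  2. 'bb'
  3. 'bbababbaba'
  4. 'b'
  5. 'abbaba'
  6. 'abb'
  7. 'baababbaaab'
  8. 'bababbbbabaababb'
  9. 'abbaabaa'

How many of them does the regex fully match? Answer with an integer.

4

1 → match
2 → no match
3 → no match
4 → match
5 → no match
6 → no match
7 → match
8 → no match
9 → match
Total matched: 4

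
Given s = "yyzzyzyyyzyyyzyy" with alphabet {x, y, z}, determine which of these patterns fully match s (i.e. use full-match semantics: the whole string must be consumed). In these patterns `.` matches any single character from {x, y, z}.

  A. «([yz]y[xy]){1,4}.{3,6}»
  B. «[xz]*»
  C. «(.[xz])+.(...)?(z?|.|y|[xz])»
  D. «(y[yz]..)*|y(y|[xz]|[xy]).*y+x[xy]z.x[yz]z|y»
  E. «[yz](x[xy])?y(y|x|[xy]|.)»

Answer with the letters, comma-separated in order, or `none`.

A → no match
B → no match
C → no match
D → match
E → no match

D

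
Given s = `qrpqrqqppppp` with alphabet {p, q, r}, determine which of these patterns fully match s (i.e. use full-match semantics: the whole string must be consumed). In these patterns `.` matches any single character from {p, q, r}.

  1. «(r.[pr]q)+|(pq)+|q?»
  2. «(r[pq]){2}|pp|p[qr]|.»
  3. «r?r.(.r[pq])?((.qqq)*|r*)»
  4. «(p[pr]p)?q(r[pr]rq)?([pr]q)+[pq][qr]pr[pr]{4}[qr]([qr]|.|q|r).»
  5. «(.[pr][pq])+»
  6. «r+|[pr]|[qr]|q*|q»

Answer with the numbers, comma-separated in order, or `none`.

1 → no match
2 → no match
3 → no match
4 → no match
5 → match
6 → no match

5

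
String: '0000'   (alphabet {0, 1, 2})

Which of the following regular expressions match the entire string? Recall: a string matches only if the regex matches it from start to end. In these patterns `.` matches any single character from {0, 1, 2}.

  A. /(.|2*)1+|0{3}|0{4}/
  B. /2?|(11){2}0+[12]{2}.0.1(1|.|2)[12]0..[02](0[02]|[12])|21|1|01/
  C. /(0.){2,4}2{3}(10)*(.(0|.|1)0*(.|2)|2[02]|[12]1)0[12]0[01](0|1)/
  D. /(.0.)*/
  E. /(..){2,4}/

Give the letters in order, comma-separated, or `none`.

A → match
B → no match
C → no match
D → no match
E → match

A, E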